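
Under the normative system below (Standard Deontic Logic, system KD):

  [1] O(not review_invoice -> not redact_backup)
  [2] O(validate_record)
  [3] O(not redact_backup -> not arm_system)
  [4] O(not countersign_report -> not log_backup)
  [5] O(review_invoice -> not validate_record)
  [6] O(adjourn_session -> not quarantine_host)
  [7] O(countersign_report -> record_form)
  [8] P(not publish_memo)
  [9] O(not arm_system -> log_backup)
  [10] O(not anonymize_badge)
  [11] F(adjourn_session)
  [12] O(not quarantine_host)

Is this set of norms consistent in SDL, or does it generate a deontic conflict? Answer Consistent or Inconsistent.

Consistent

Premise 6 is O(adjourn_session -> not quarantine_host); even if O(not quarantine_host) held, inferring O(adjourn_session) would be affirming the consequent — invalid.
So O(adjourn_session) is not derivable, and the apparent clash with O(not adjourn_session) does not arise.
A world satisfying every obligation exists (e.g. adjourn_session=false, anonymize_badge=false, arm_system=false, countersign_report=true, log_backup=true, publish_memo=false, quarantine_host=false, record_form=true, redact_backup=false, review_invoice=false, validate_record=true); no atom is both obligatory and forbidden, so the set is consistent.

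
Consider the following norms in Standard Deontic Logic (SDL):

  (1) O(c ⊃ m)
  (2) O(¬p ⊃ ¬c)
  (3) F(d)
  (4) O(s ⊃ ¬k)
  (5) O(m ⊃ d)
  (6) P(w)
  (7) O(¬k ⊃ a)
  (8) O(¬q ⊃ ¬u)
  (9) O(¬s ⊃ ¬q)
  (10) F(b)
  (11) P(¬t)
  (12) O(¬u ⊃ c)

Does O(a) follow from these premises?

F(d) at premise 3 means O(¬d).
The contrapositive of premise 5 (O(m ⊃ d)) is O(¬d ⊃ ¬m), and O(¬d) is already established, so O(¬m).
Premise 1, O(c ⊃ m), contraposes to O(¬m ⊃ ¬c); with O(¬m) we get O(¬c).
Premise 12, O(¬u ⊃ c), contraposes to O(¬c ⊃ u); with O(¬c) we get O(u).
Premise 8, O(¬q ⊃ ¬u), contraposes to O(u ⊃ q); with O(u) we get O(q).
Premise 9, O(¬s ⊃ ¬q), contraposes to O(q ⊃ s); with O(q) we get O(s).
With premise 4, O(s ⊃ ¬k), the K-axiom yields O(¬k).
Premise 7 is O(¬k ⊃ a); since O(¬k), deontic closure gives O(a).
Premises 2, 6, 10, 11 do not contribute to this derivation.
So O(a) follows.

Yes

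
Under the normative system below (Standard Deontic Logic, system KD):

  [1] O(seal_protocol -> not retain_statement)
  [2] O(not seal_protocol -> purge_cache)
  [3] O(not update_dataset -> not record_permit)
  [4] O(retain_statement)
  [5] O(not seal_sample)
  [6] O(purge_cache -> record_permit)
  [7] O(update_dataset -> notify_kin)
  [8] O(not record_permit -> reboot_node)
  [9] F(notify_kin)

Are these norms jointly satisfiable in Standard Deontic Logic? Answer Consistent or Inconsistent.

Inconsistent

Premise 4 gives O(retain_statement).
Premise 1 is O(seal_protocol -> not retain_statement); contrapositively O(retain_statement -> not seal_protocol). Since O(retain_statement) holds, K gives O(not seal_protocol).
With premise 2, O(not seal_protocol -> purge_cache), the K-axiom yields O(purge_cache).
With premise 6, O(purge_cache -> record_permit), the K-axiom yields O(record_permit).
Premise 3 is O(not update_dataset -> not record_permit); contrapositively O(record_permit -> update_dataset). Since O(record_permit) holds, K gives O(update_dataset).
Applying K to premise 7 (O(update_dataset -> notify_kin)) and O(update_dataset) yields O(notify_kin).
Yet premise 9 is F(notify_kin), i.e. O(not notify_kin).
We now have both O(notify_kin) and O(not notify_kin) — notify_kin is simultaneously obligatory and forbidden, violating the D-axiom.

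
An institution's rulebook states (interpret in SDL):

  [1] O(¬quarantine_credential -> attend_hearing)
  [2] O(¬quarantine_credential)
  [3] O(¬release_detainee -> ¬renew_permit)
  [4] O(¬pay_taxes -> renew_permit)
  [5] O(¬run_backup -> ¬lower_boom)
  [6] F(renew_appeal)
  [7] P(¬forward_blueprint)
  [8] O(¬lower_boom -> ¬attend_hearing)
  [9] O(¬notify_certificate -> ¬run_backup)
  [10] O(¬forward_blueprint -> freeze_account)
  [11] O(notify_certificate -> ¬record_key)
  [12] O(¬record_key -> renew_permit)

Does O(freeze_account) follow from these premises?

No

Premise 10 is O(¬forward_blueprint -> freeze_account), but O(¬forward_blueprint) is not derivable from the premises (the permission P(¬forward_blueprint) asserts only ¬O(forward_blueprint), not O(¬forward_blueprint)), so it does not yield O(freeze_account).
No other premise forces O(freeze_account). An ideal world satisfying every premise can still have freeze_account false, so O(freeze_account) is not derivable.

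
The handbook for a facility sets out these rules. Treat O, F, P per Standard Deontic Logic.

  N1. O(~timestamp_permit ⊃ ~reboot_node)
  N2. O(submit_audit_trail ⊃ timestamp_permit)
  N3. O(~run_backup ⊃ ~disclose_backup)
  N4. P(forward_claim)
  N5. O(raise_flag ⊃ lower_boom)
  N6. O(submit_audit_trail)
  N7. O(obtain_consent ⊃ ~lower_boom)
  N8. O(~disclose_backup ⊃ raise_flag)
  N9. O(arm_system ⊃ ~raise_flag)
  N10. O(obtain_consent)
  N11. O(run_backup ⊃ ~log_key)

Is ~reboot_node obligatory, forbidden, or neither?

Neither

Premise 1 is O(~timestamp_permit ⊃ ~reboot_node), but O(~timestamp_permit) is not derivable from the premises, so it does not yield O(~reboot_node).
No premise or chain of K-axiom applications forces O(~reboot_node), and none forces O(reboot_node). So ~reboot_node is neither obligatory nor forbidden under these norms.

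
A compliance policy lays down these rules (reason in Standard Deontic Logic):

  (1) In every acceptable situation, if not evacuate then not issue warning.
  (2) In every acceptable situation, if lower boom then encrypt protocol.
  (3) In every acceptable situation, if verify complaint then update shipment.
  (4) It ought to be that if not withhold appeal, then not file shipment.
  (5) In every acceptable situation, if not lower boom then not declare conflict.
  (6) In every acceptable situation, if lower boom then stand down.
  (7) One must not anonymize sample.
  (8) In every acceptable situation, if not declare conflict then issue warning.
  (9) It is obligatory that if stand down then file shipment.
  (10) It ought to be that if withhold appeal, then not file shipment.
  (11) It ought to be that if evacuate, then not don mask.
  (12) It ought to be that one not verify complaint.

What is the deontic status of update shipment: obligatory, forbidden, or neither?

Neither

Premise 3 is O(verify_complaint → update_shipment), but O(verify_complaint) is not derivable from the premises, so it does not yield O(update_shipment).
No premise or chain of K-axiom applications forces O(update_shipment), and none forces O(¬update_shipment). So update_shipment is neither obligatory nor forbidden under these norms.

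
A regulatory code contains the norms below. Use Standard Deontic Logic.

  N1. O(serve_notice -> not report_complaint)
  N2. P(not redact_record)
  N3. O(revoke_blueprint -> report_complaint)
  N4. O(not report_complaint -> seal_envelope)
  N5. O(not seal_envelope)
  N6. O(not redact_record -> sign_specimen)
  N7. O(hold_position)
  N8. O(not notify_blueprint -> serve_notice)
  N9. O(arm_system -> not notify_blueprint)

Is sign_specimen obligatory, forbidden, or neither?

Neither

Premise 6 is O(not redact_record -> sign_specimen), but O(not redact_record) is not derivable from the premises (the permission P(not redact_record) asserts only not O(redact_record), not O(not redact_record)), so it does not yield O(sign_specimen).
No premise or chain of K-axiom applications forces O(sign_specimen), and none forces O(not sign_specimen). So sign_specimen is neither obligatory nor forbidden under these norms.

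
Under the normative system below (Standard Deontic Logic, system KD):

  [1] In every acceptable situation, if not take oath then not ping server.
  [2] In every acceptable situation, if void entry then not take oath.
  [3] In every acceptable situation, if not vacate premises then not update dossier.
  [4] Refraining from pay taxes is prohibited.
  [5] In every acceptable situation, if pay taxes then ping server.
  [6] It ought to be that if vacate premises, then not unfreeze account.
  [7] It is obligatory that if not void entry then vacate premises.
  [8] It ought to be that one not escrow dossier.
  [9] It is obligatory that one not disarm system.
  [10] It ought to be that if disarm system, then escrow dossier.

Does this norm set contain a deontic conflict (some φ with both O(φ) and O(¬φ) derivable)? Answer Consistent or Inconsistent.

Consistent

Premise 10 is O(disarm_system → escrow_dossier), but O(disarm_system) is not derivable from the premises, so it does not yield O(escrow_dossier).
So O(escrow_dossier) is not derivable, and the apparent clash with O(¬escrow_dossier) does not arise.
A world satisfying every obligation exists (e.g. disarm_system=false, escrow_dossier=false, pay_taxes=true, ping_server=true, take_oath=true, unfreeze_account=false, update_dossier=false, vacate_premises=true, void_entry=false); no atom is both obligatory and forbidden, so the set is consistent.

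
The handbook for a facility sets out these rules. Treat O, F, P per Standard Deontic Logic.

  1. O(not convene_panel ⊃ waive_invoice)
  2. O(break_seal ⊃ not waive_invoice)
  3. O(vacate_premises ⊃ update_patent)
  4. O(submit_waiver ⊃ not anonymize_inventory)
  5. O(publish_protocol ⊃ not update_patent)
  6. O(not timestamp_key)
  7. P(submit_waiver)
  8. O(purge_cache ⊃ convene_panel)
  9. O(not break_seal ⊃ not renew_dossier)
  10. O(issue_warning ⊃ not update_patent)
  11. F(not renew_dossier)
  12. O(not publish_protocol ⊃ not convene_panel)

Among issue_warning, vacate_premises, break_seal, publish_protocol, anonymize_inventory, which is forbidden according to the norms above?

F(not renew_dossier) at premise 11 means O(renew_dossier).
Premise 9, O(not break_seal ⊃ not renew_dossier), contraposes to O(renew_dossier ⊃ break_seal); with O(renew_dossier) we get O(break_seal).
Applying K to premise 2 (O(break_seal ⊃ not waive_invoice)) and O(break_seal) yields O(not waive_invoice).
Premise 1, O(not convene_panel ⊃ waive_invoice), contraposes to O(not waive_invoice ⊃ convene_panel); with O(not waive_invoice) we get O(convene_panel).
The contrapositive of premise 12 (O(not publish_protocol ⊃ not convene_panel)) is O(convene_panel ⊃ publish_protocol), and O(convene_panel) is already established, so O(publish_protocol).
With premise 5, O(publish_protocol ⊃ not update_patent), the K-axiom yields O(not update_patent).
Premise 3, O(vacate_premises ⊃ update_patent), contraposes to O(not update_patent ⊃ not vacate_premises); with O(not update_patent) we get O(not vacate_premises).
So O(not vacate_premises) holds, i.e. vacate_premises is forbidden. None of the other listed options is forbidden under the premises.

vacate_premises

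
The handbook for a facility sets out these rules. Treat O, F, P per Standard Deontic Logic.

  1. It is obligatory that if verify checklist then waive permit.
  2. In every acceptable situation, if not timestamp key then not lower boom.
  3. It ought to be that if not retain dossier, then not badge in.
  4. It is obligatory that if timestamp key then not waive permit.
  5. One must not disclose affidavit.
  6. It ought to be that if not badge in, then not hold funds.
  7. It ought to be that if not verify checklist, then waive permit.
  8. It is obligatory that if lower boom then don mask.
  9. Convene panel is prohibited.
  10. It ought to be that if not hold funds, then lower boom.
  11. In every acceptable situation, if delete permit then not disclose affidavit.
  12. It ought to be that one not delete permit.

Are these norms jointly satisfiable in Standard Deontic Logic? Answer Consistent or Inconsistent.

Premise 11 is O(delete_permit → ¬disclose_affidavit); even if O(¬disclose_affidavit) held, inferring O(delete_permit) would be affirming the consequent — invalid.
So O(delete_permit) is not derivable, and the apparent clash with O(¬delete_permit) does not arise.
A world satisfying every obligation exists (e.g. badge_in=true, convene_panel=false, delete_permit=false, disclose_affidavit=false, don_mask=false, hold_funds=true, lower_boom=false, retain_dossier=true, timestamp_key=false, verify_checklist=false, waive_permit=true); no atom is both obligatory and forbidden, so the set is consistent.

Consistent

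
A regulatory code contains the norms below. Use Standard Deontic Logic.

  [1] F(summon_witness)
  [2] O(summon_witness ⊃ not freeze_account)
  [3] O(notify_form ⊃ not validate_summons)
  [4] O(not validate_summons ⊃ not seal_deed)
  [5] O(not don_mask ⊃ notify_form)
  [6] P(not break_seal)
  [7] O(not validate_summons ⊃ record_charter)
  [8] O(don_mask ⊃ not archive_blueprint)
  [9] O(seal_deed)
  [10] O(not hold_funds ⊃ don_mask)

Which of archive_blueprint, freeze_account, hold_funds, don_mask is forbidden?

archive_blueprint

Premise 9 gives O(seal_deed).
The contrapositive of premise 4 (O(not validate_summons ⊃ not seal_deed)) is O(seal_deed ⊃ validate_summons), and O(seal_deed) is already established, so O(validate_summons).
Premise 3 is O(notify_form ⊃ not validate_summons); contrapositively O(validate_summons ⊃ not notify_form). Since O(validate_summons) holds, K gives O(not notify_form).
Premise 5 is O(not don_mask ⊃ notify_form); contrapositively O(not notify_form ⊃ don_mask). Since O(not notify_form) holds, K gives O(don_mask).
With premise 8, O(don_mask ⊃ not archive_blueprint), the K-axiom yields O(not archive_blueprint).
So O(not archive_blueprint) holds, i.e. archive_blueprint is forbidden. None of the other listed options is forbidden under the premises.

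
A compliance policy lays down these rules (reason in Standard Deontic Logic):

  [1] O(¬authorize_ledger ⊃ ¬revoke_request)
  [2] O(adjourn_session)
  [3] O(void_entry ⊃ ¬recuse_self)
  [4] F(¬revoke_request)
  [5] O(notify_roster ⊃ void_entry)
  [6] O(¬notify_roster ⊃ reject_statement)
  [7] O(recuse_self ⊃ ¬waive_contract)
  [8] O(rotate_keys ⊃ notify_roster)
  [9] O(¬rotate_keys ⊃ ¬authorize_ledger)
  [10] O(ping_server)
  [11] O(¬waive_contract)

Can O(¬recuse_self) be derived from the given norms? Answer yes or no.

F(¬revoke_request) at premise 4 means O(revoke_request).
Premise 1 is O(¬authorize_ledger ⊃ ¬revoke_request); contrapositively O(revoke_request ⊃ authorize_ledger). Since O(revoke_request) holds, K gives O(authorize_ledger).
The contrapositive of premise 9 (O(¬rotate_keys ⊃ ¬authorize_ledger)) is O(authorize_ledger ⊃ rotate_keys), and O(authorize_ledger) is already established, so O(rotate_keys).
Applying K to premise 8 (O(rotate_keys ⊃ notify_roster)) and O(rotate_keys) yields O(notify_roster).
With premise 5, O(notify_roster ⊃ void_entry), the K-axiom yields O(void_entry).
Premise 3 is O(void_entry ⊃ ¬recuse_self); since O(void_entry), deontic closure gives O(¬recuse_self).
Premises 2, 6, 7, 10, 11 do not contribute to this derivation.
So O(¬recuse_self) follows.

Yes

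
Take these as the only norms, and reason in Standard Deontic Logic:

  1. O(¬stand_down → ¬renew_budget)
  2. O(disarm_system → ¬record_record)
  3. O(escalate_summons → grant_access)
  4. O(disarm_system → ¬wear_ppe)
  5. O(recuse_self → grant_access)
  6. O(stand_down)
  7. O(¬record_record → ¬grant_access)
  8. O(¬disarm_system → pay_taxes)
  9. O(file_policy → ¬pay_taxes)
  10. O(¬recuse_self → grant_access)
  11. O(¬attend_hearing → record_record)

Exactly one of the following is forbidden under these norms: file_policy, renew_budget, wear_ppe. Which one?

file_policy

By case analysis on ¬recuse_self: premise 10 gives O(¬recuse_self → grant_access) and premise 5 gives O(recuse_self → grant_access), so O(grant_access) either way.
The contrapositive of premise 7 (O(¬record_record → ¬grant_access)) is O(grant_access → record_record), and O(grant_access) is already established, so O(record_record).
The contrapositive of premise 2 (O(disarm_system → ¬record_record)) is O(record_record → ¬disarm_system), and O(record_record) is already established, so O(¬disarm_system).
From O(¬disarm_system) and premise 8, O(¬disarm_system → pay_taxes), we obtain O(pay_taxes).
Premise 9 is O(file_policy → ¬pay_taxes); contrapositively O(pay_taxes → ¬file_policy). Since O(pay_taxes) holds, K gives O(¬file_policy).
So O(¬file_policy) holds, i.e. file_policy is forbidden. None of the other listed options is forbidden under the premises.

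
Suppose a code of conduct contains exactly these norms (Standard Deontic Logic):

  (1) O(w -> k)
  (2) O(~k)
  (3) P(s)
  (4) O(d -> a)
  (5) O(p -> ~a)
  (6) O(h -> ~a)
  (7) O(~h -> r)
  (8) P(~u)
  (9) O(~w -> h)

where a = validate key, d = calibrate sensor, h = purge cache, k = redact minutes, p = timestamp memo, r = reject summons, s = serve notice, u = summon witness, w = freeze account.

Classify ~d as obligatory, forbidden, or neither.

From premise 2 we have O(~k).
Premise 1, O(w -> k), contraposes to O(~k -> ~w); with O(~k) we get O(~w).
From O(~w) and premise 9, O(~w -> h), we obtain O(h).
With premise 6, O(h -> ~a), the K-axiom yields O(~a).
Premise 4, O(d -> a), contraposes to O(~a -> ~d); with O(~a) we get O(~d).
Premises 3, 5, 7, 8 do not contribute to this derivation.
Hence ~d is obligatory.

Obligatory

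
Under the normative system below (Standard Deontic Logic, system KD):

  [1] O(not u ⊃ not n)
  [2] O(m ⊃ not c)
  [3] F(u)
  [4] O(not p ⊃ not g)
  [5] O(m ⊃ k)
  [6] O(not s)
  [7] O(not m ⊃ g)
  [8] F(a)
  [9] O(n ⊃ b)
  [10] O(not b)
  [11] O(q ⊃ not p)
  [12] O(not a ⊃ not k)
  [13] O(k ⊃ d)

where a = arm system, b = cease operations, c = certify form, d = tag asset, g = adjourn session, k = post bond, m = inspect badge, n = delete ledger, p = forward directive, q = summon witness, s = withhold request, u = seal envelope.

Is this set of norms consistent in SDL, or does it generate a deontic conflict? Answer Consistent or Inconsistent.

Premise 9 is O(n ⊃ b), but O(n) is not derivable from the premises, so it does not yield O(b).
So O(b) is not derivable, and the apparent clash with O(not b) does not arise.
A world satisfying every obligation exists (e.g. a=false, b=false, c=false, d=false, g=true, k=false, m=false, n=false, p=true, q=false, s=false, u=false); no atom is both obligatory and forbidden, so the set is consistent.

Consistent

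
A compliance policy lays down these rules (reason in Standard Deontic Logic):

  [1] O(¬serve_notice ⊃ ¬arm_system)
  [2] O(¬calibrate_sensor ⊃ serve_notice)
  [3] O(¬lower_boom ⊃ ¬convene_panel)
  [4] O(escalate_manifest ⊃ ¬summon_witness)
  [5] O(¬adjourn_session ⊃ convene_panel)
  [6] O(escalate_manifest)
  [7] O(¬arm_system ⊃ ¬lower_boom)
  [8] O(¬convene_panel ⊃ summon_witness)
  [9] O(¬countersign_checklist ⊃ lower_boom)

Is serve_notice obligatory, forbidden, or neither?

Obligatory

Premise 6 states O(escalate_manifest) outright.
Applying K to premise 4 (O(escalate_manifest ⊃ ¬summon_witness)) and O(escalate_manifest) yields O(¬summon_witness).
The contrapositive of premise 8 (O(¬convene_panel ⊃ summon_witness)) is O(¬summon_witness ⊃ convene_panel), and O(¬summon_witness) is already established, so O(convene_panel).
Premise 3 is O(¬lower_boom ⊃ ¬convene_panel); contrapositively O(convene_panel ⊃ lower_boom). Since O(convene_panel) holds, K gives O(lower_boom).
The contrapositive of premise 7 (O(¬arm_system ⊃ ¬lower_boom)) is O(lower_boom ⊃ arm_system), and O(lower_boom) is already established, so O(arm_system).
Premise 1 is O(¬serve_notice ⊃ ¬arm_system); contrapositively O(arm_system ⊃ serve_notice). Since O(arm_system) holds, K gives O(serve_notice).
Premises 2, 5, 9 do not contribute to this derivation.
Hence serve_notice is obligatory.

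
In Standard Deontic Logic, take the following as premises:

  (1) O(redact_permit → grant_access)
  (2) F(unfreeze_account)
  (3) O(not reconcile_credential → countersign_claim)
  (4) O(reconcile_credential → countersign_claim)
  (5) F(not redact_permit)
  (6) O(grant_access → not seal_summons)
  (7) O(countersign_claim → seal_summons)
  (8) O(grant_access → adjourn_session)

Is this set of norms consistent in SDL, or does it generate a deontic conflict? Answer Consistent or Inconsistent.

Inconsistent

By case analysis on not reconcile_credential: premise 3 gives O(not reconcile_credential → countersign_claim) and premise 4 gives O(reconcile_credential → countersign_claim), so O(countersign_claim) either way.
With premise 7, O(countersign_claim → seal_summons), the K-axiom yields O(seal_summons).
Premise 6, O(grant_access → not seal_summons), contraposes to O(seal_summons → not grant_access); with O(seal_summons) we get O(not grant_access).
Premise 1, O(redact_permit → grant_access), contraposes to O(not grant_access → not redact_permit); with O(not grant_access) we get O(not redact_permit).
But premise 5, F(not redact_permit), means O(redact_permit).
We now have both O(not redact_permit) and O(redact_permit) — redact_permit is simultaneously obligatory and forbidden, violating the D-axiom.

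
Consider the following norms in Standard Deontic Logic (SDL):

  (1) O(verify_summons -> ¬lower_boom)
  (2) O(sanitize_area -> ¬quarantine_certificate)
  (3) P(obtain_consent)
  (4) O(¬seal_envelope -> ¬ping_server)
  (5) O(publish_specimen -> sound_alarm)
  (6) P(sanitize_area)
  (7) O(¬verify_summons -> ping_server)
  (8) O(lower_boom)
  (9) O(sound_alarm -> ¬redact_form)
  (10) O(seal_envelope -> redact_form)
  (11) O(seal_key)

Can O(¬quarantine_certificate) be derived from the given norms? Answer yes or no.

No

Premise 2 is O(sanitize_area -> ¬quarantine_certificate), but O(sanitize_area) is not derivable from the premises (the permission P(sanitize_area) asserts only ¬O(¬sanitize_area), not O(sanitize_area)), so it does not yield O(¬quarantine_certificate).
No other premise forces O(¬quarantine_certificate). An ideal world satisfying every premise can still have ¬quarantine_certificate false, so O(¬quarantine_certificate) is not derivable.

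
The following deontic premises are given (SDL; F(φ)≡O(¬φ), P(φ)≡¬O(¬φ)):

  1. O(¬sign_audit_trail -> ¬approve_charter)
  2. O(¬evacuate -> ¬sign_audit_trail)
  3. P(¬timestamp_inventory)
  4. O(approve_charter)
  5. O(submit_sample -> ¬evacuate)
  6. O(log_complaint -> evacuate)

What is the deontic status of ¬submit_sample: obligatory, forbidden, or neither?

Obligatory

Premise 4 gives O(approve_charter).
The contrapositive of premise 1 (O(¬sign_audit_trail -> ¬approve_charter)) is O(approve_charter -> sign_audit_trail), and O(approve_charter) is already established, so O(sign_audit_trail).
Premise 2 is O(¬evacuate -> ¬sign_audit_trail); contrapositively O(sign_audit_trail -> evacuate). Since O(sign_audit_trail) holds, K gives O(evacuate).
The contrapositive of premise 5 (O(submit_sample -> ¬evacuate)) is O(evacuate -> ¬submit_sample), and O(evacuate) is already established, so O(¬submit_sample).
Premises 3, 6 do not contribute to this derivation.
Hence ¬submit_sample is obligatory.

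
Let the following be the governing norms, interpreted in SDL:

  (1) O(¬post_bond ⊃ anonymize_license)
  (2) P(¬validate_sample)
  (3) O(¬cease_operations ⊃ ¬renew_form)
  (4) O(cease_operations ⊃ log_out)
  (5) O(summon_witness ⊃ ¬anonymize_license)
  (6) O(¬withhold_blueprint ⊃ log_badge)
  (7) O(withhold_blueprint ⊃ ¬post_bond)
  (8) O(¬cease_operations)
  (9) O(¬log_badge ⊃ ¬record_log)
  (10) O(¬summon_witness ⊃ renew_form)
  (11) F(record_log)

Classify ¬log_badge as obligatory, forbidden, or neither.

Premise 8 states O(¬cease_operations) outright.
With premise 3, O(¬cease_operations ⊃ ¬renew_form), the K-axiom yields O(¬renew_form).
Premise 10 is O(¬summon_witness ⊃ renew_form); contrapositively O(¬renew_form ⊃ summon_witness). Since O(¬renew_form) holds, K gives O(summon_witness).
Premise 5 is O(summon_witness ⊃ ¬anonymize_license); since O(summon_witness), deontic closure gives O(¬anonymize_license).
The contrapositive of premise 1 (O(¬post_bond ⊃ anonymize_license)) is O(¬anonymize_license ⊃ post_bond), and O(¬anonymize_license) is already established, so O(post_bond).
Premise 7, O(withhold_blueprint ⊃ ¬post_bond), contraposes to O(post_bond ⊃ ¬withhold_blueprint); with O(post_bond) we get O(¬withhold_blueprint).
Premise 6 is O(¬withhold_blueprint ⊃ log_badge); since O(¬withhold_blueprint), deontic closure gives O(log_badge).
Premises 2, 4, 9, 11 do not contribute to this derivation.
Thus O(log_badge), which is F(¬log_badge): ¬log_badge is forbidden.

Forbidden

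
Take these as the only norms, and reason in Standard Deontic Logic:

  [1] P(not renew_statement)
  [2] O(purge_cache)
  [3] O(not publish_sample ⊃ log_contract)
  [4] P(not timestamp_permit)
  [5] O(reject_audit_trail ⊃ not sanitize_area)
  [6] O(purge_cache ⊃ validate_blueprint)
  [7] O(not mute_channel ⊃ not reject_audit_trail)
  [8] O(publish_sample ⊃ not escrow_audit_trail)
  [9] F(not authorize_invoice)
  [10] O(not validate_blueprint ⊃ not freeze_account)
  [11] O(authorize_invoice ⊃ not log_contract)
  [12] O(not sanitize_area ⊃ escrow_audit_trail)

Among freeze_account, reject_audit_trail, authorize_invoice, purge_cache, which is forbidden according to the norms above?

Premise 9 is F(not authorize_invoice), i.e. O(authorize_invoice).
With premise 11, O(authorize_invoice ⊃ not log_contract), the K-axiom yields O(not log_contract).
The contrapositive of premise 3 (O(not publish_sample ⊃ log_contract)) is O(not log_contract ⊃ publish_sample), and O(not log_contract) is already established, so O(publish_sample).
From O(publish_sample) and premise 8, O(publish_sample ⊃ not escrow_audit_trail), we obtain O(not escrow_audit_trail).
The contrapositive of premise 12 (O(not sanitize_area ⊃ escrow_audit_trail)) is O(not escrow_audit_trail ⊃ sanitize_area), and O(not escrow_audit_trail) is already established, so O(sanitize_area).
The contrapositive of premise 5 (O(reject_audit_trail ⊃ not sanitize_area)) is O(sanitize_area ⊃ not reject_audit_trail), and O(sanitize_area) is already established, so O(not reject_audit_trail).
So O(not reject_audit_trail) holds, i.e. reject_audit_trail is forbidden. None of the other listed options is forbidden under the premises.

reject_audit_trail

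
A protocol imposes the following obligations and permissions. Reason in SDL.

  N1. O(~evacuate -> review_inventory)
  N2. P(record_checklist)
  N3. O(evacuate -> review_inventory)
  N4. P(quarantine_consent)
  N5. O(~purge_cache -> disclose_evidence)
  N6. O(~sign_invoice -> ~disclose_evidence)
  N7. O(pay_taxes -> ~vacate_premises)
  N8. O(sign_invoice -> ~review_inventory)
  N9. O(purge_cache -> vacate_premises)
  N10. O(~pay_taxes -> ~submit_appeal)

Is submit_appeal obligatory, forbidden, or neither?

Forbidden

By case analysis on evacuate: premise 3 gives O(evacuate -> review_inventory) and premise 1 gives O(~evacuate -> review_inventory), so O(review_inventory) either way.
Premise 8, O(sign_invoice -> ~review_inventory), contraposes to O(review_inventory -> ~sign_invoice); with O(review_inventory) we get O(~sign_invoice).
With premise 6, O(~sign_invoice -> ~disclose_evidence), the K-axiom yields O(~disclose_evidence).
Premise 5 is O(~purge_cache -> disclose_evidence); contrapositively O(~disclose_evidence -> purge_cache). Since O(~disclose_evidence) holds, K gives O(purge_cache).
Applying K to premise 9 (O(purge_cache -> vacate_premises)) and O(purge_cache) yields O(vacate_premises).
The contrapositive of premise 7 (O(pay_taxes -> ~vacate_premises)) is O(vacate_premises -> ~pay_taxes), and O(vacate_premises) is already established, so O(~pay_taxes).
Applying K to premise 10 (O(~pay_taxes -> ~submit_appeal)) and O(~pay_taxes) yields O(~submit_appeal).
Premises 2, 4 do not contribute to this derivation.
Thus O(~submit_appeal), which is F(submit_appeal): submit_appeal is forbidden.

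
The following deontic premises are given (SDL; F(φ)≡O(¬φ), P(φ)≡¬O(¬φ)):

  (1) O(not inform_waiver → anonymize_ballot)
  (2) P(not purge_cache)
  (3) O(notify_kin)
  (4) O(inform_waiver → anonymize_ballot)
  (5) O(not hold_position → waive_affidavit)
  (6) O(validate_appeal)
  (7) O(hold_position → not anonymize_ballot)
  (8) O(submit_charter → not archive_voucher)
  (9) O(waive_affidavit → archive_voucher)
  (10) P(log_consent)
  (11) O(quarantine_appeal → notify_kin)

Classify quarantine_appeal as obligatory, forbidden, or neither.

Premise 11 is O(quarantine_appeal → notify_kin); even if O(notify_kin) held, inferring O(quarantine_appeal) would be affirming the consequent — invalid.
No premise or chain of K-axiom applications forces O(quarantine_appeal), and none forces O(not quarantine_appeal). So quarantine_appeal is neither obligatory nor forbidden under these norms.

Neither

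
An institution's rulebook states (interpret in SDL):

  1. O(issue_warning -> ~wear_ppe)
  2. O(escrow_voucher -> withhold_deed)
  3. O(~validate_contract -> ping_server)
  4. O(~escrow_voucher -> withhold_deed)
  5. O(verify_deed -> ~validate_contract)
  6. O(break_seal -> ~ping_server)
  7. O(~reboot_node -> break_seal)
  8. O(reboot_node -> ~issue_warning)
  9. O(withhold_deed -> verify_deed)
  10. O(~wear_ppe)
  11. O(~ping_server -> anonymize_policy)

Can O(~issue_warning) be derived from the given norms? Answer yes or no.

Premises 2 and 4 cover both cases: O(escrow_voucher -> withhold_deed) and O(~escrow_voucher -> withhold_deed). Since escrow_voucher ∨ ~escrow_voucher is a tautology, O(withhold_deed) follows.
Premise 9 is O(withhold_deed -> verify_deed); since O(withhold_deed), deontic closure gives O(verify_deed).
With premise 5, O(verify_deed -> ~validate_contract), the K-axiom yields O(~validate_contract).
Premise 3 is O(~validate_contract -> ping_server); since O(~validate_contract), deontic closure gives O(ping_server).
Premise 6, O(break_seal -> ~ping_server), contraposes to O(ping_server -> ~break_seal); with O(ping_server) we get O(~break_seal).
Premise 7, O(~reboot_node -> break_seal), contraposes to O(~break_seal -> reboot_node); with O(~break_seal) we get O(reboot_node).
With premise 8, O(reboot_node -> ~issue_warning), the K-axiom yields O(~issue_warning).
Premises 1, 10, 11 do not contribute to this derivation.
So O(~issue_warning) follows.

Yes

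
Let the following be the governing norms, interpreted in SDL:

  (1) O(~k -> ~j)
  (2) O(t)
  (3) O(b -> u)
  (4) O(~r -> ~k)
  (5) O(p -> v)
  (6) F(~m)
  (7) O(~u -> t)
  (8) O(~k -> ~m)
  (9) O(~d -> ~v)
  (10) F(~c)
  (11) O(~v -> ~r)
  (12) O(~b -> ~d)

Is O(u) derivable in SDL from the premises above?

Yes

Premise 6, F(~m), is equivalent to O(m).
Premise 8, O(~k -> ~m), contraposes to O(m -> k); with O(m) we get O(k).
Premise 4, O(~r -> ~k), contraposes to O(k -> r); with O(k) we get O(r).
The contrapositive of premise 11 (O(~v -> ~r)) is O(r -> v), and O(r) is already established, so O(v).
The contrapositive of premise 9 (O(~d -> ~v)) is O(v -> d), and O(v) is already established, so O(d).
Premise 12, O(~b -> ~d), contraposes to O(d -> b); with O(d) we get O(b).
From O(b) and premise 3, O(b -> u), we obtain O(u).
Premises 1, 2, 5, 7, 10 do not contribute to this derivation.
So O(u) follows.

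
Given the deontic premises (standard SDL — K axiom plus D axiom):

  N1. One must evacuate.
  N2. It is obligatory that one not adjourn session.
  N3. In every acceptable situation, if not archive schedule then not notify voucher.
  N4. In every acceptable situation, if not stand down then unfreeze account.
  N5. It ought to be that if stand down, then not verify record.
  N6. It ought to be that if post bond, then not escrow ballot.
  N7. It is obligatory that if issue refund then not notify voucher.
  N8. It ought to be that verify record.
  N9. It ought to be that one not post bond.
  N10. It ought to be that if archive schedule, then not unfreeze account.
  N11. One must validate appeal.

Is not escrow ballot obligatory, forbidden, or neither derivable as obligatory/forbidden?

Neither

Premise 6 is O(post_bond → ¬escrow_ballot), but O(post_bond) is not derivable from the premises, so it does not yield O(¬escrow_ballot).
No premise or chain of K-axiom applications forces O(¬escrow_ballot), and none forces O(escrow_ballot). So ¬escrow_ballot is neither obligatory nor forbidden under these norms.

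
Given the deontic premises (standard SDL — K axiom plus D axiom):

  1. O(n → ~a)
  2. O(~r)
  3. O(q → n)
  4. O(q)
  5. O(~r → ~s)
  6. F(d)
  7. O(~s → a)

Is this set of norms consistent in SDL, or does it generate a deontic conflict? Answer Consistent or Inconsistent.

Inconsistent

Premise 4 states O(q) outright.
From O(q) and premise 3, O(q → n), we obtain O(n).
From O(n) and premise 1, O(n → ~a), we obtain O(~a).
Premise 7 is O(~s → a); contrapositively O(~a → s). Since O(~a) holds, K gives O(s).
Premise 5 is O(~r → ~s); contrapositively O(s → r). Since O(s) holds, K gives O(r).
But premise 2 directly asserts O(~r).
We now have both O(r) and O(~r) — r is simultaneously obligatory and forbidden, violating the D-axiom.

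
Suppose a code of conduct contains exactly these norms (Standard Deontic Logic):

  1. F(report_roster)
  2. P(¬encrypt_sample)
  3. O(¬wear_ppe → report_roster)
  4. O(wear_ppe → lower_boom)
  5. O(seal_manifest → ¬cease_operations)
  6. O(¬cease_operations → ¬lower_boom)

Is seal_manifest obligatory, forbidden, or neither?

Premise 1 is F(report_roster), i.e. O(¬report_roster).
The contrapositive of premise 3 (O(¬wear_ppe → report_roster)) is O(¬report_roster → wear_ppe), and O(¬report_roster) is already established, so O(wear_ppe).
From O(wear_ppe) and premise 4, O(wear_ppe → lower_boom), we obtain O(lower_boom).
The contrapositive of premise 6 (O(¬cease_operations → ¬lower_boom)) is O(lower_boom → cease_operations), and O(lower_boom) is already established, so O(cease_operations).
The contrapositive of premise 5 (O(seal_manifest → ¬cease_operations)) is O(cease_operations → ¬seal_manifest), and O(cease_operations) is already established, so O(¬seal_manifest).
Premise 2 does not contribute to this derivation.
Thus O(¬seal_manifest), which is F(seal_manifest): seal_manifest is forbidden.

Forbidden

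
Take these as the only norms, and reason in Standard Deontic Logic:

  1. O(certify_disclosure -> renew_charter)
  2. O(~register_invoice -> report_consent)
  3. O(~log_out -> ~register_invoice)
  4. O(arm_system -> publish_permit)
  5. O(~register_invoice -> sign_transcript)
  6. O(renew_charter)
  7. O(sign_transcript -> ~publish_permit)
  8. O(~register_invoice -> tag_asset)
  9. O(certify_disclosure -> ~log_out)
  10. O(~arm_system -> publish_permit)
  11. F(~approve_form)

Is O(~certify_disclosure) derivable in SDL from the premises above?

Premises 4 and 10 are O(arm_system -> publish_permit) and O(~arm_system -> publish_permit); every ideal world satisfies arm_system or ~arm_system, so in either case publish_permit holds — hence O(publish_permit).
Premise 7, O(sign_transcript -> ~publish_permit), contraposes to O(publish_permit -> ~sign_transcript); with O(publish_permit) we get O(~sign_transcript).
Premise 5 is O(~register_invoice -> sign_transcript); contrapositively O(~sign_transcript -> register_invoice). Since O(~sign_transcript) holds, K gives O(register_invoice).
Premise 3 is O(~log_out -> ~register_invoice); contrapositively O(register_invoice -> log_out). Since O(register_invoice) holds, K gives O(log_out).
Premise 9 is O(certify_disclosure -> ~log_out); contrapositively O(log_out -> ~certify_disclosure). Since O(log_out) holds, K gives O(~certify_disclosure).
Premises 1, 2, 6, 8, 11 do not contribute to this derivation.
So O(~certify_disclosure) follows.

Yes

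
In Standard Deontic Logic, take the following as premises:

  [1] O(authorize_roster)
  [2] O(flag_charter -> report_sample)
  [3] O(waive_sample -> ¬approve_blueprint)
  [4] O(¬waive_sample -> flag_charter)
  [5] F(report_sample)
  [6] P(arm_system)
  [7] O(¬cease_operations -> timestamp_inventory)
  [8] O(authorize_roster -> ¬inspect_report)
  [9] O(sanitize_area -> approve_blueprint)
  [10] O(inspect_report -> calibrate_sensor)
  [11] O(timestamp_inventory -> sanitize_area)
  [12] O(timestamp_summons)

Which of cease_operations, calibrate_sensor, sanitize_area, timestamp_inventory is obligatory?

Premise 5 is F(report_sample), i.e. O(¬report_sample).
Premise 2, O(flag_charter -> report_sample), contraposes to O(¬report_sample -> ¬flag_charter); with O(¬report_sample) we get O(¬flag_charter).
The contrapositive of premise 4 (O(¬waive_sample -> flag_charter)) is O(¬flag_charter -> waive_sample), and O(¬flag_charter) is already established, so O(waive_sample).
Premise 3 is O(waive_sample -> ¬approve_blueprint); since O(waive_sample), deontic closure gives O(¬approve_blueprint).
The contrapositive of premise 9 (O(sanitize_area -> approve_blueprint)) is O(¬approve_blueprint -> ¬sanitize_area), and O(¬approve_blueprint) is already established, so O(¬sanitize_area).
Premise 11, O(timestamp_inventory -> sanitize_area), contraposes to O(¬sanitize_area -> ¬timestamp_inventory); with O(¬sanitize_area) we get O(¬timestamp_inventory).
Premise 7 is O(¬cease_operations -> timestamp_inventory); contrapositively O(¬timestamp_inventory -> cease_operations). Since O(¬timestamp_inventory) holds, K gives O(cease_operations).
So O(cease_operations) holds — cease_operations is obligatory. None of the other listed options is made obligatory by any chain of premises.

cease_operations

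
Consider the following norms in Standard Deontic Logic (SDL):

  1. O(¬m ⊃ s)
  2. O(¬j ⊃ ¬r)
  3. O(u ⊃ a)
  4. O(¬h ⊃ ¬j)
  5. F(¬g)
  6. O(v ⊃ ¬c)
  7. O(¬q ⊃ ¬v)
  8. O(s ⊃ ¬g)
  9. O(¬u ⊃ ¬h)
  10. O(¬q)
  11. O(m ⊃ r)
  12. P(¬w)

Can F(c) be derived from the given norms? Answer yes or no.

Premise 6 is O(v ⊃ ¬c), but O(v) is not derivable from the premises, so it does not yield O(¬c).
No other premise forces O(¬c). An ideal world satisfying every premise can still have c true, so F(c) is not derivable.

No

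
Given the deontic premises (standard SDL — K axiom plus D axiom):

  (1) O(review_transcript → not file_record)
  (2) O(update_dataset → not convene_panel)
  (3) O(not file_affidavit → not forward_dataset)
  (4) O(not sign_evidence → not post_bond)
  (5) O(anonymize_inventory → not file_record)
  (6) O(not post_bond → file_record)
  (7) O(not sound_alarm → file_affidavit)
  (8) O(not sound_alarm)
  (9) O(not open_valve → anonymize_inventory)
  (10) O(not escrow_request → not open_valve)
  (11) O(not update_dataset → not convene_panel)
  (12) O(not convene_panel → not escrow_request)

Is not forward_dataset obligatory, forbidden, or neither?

Premise 3 is O(not file_affidavit → not forward_dataset), but O(not file_affidavit) is not derivable from the premises, so it does not yield O(not forward_dataset).
No premise or chain of K-axiom applications forces O(not forward_dataset), and none forces O(forward_dataset). So not forward_dataset is neither obligatory nor forbidden under these norms.

Neither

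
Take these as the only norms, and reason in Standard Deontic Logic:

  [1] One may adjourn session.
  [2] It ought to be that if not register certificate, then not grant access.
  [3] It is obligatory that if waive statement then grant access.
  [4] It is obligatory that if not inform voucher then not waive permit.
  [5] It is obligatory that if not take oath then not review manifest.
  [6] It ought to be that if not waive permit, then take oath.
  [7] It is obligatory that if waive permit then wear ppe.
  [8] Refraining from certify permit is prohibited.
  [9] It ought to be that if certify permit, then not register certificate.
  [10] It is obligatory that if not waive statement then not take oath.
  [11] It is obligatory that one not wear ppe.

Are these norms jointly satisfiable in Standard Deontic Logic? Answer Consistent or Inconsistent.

Inconsistent

Premise 11 gives O(¬wear_ppe).
Premise 7 is O(waive_permit → wear_ppe); contrapositively O(¬wear_ppe → ¬waive_permit). Since O(¬wear_ppe) holds, K gives O(¬waive_permit).
Premise 6 is O(¬waive_permit → take_oath); since O(¬waive_permit), deontic closure gives O(take_oath).
Premise 10, O(¬waive_statement → ¬take_oath), contraposes to O(take_oath → waive_statement); with O(take_oath) we get O(waive_statement).
With premise 3, O(waive_statement → grant_access), the K-axiom yields O(grant_access).
Premise 2 is O(¬register_certificate → ¬grant_access); contrapositively O(grant_access → register_certificate). Since O(grant_access) holds, K gives O(register_certificate).
Premise 9, O(certify_permit → ¬register_certificate), contraposes to O(register_certificate → ¬certify_permit); with O(register_certificate) we get O(¬certify_permit).
However, F(¬certify_permit) at premise 8 amounts to O(certify_permit).
We now have both O(¬certify_permit) and O(certify_permit) — certify_permit is simultaneously obligatory and forbidden, violating the D-axiom.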